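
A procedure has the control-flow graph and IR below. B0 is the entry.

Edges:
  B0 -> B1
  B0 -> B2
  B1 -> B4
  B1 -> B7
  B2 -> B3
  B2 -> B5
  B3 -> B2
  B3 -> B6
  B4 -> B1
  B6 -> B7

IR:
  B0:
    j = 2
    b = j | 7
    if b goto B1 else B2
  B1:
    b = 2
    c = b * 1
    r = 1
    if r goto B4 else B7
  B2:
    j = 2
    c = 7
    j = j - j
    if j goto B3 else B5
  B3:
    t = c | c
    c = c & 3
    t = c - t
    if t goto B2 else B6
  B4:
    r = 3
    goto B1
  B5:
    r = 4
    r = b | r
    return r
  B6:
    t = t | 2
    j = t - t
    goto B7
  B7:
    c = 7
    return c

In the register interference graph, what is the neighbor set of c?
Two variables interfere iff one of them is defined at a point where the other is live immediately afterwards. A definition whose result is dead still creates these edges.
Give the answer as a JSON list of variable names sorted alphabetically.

Answer: ["b", "j", "t"]

Analysis:
def/use:
  B0: {b,j} / ∅
  B1: {b,c,r} / ∅
  B2: {c,j} / ∅
  B3: {c,t} / {c}
  B4: {r} / ∅
  B5: {r} / {b}
  B6: {j,t} / {t}
  B7: {c} / ∅

Backward fixpoint:
  live B0: ∅→{b}
  live B1: ∅→∅
  live B2: {b}→{b,c}
  live B3: {b,c}→{b,t}
  live B4: ∅→∅
  live B5: {b}→∅
  live B6: {t}→∅
  live B7: ∅→∅

Interfere edges:
  b — {c,j,r,t}
  c — {b,j,t}
  j — {b,c}
  r — {b}
  t — {b,c}

N(c) = ["b", "j", "t"]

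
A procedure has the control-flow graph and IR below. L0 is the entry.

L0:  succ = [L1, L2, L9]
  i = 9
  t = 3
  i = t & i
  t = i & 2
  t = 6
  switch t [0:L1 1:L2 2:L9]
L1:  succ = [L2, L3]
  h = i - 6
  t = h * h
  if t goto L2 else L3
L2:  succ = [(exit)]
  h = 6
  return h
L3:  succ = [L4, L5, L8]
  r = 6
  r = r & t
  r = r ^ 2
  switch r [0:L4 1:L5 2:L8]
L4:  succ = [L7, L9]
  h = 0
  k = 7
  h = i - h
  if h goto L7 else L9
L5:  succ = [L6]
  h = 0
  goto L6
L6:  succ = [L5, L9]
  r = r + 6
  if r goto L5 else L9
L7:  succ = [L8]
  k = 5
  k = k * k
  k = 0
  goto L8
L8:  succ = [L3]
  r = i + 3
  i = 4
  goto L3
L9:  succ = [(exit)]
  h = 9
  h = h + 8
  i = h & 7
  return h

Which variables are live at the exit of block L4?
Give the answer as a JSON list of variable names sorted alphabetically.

Answer: ["i", "t"]

Analysis:
Block summaries:
  L0 def {i,t} use ∅
  L1 def {h,t} use {i}
  L2 def {h} use ∅
  L3 def {r} use {t}
  L4 def {h,k} use {i}
  L5 def {h} use ∅
  L6 def {r} use {r}
  L7 def {k} use ∅
  L8 def {i,r} use {i}
  L9 def {h,i} use ∅

Liveness:
  L0 li=∅ lo={i}
  L1 li={i} lo={i,t}
  L2 li=∅ lo=∅
  L3 li={i,t} lo={i,r,t}
  L4 li={i,t} lo={i,t}
  L5 li={r} lo={r}
  L6 li={r} lo={r}
  L7 li={i,t} lo={i,t}
  L8 li={i,t} lo={i,t}
  L9 li=∅ lo=∅

live-out(L4) = ["i", "t"]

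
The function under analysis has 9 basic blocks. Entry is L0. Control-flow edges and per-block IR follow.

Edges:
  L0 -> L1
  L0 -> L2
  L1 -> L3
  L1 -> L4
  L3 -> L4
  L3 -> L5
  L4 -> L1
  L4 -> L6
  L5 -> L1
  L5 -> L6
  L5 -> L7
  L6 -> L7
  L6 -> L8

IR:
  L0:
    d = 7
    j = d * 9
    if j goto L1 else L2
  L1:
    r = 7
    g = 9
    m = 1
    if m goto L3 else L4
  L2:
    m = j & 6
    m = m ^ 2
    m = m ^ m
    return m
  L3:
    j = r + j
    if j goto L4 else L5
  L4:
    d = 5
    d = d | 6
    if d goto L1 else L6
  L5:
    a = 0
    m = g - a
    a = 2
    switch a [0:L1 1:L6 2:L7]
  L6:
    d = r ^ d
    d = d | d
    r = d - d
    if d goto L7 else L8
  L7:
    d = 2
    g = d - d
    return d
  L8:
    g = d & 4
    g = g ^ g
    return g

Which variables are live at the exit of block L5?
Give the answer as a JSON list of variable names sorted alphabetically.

Answer: ["d", "j", "r"]

Analysis:
def/use:
  L0: {d,j} / ∅
  L1: {g,m,r} / ∅
  L2: {m} / {j}
  L3: {j} / {j,r}
  L4: {d} / ∅
  L5: {a,m} / {g}
  L6: {d,r} / {d,r}
  L7: {d,g} / ∅
  L8: {g} / {d}

Live sets:
  L0: in=∅ out={d,j}
  L1: in={d,j} out={d,g,j,r}
  L2: in={j} out=∅
  L3: in={d,g,j,r} out={d,g,j,r}
  L4: in={j,r} out={d,j,r}
  L5: in={d,g,j,r} out={d,j,r}
  L6: in={d,r} out={d}
  L7: in=∅ out=∅
  L8: in={d} out=∅

live-out(L5) = ["d", "j", "r"]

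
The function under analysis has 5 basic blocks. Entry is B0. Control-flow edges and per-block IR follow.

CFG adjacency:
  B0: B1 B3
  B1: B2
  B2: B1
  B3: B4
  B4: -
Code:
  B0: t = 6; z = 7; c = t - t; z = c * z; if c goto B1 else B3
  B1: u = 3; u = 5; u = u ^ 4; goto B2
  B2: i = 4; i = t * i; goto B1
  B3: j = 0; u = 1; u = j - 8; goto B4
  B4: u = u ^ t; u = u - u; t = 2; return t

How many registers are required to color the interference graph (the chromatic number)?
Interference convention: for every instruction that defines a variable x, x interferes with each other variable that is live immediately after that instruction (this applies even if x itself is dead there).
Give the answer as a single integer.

Per-block:
  B0 def {c,t,z} use ∅
  B1 def {u} use ∅
  B2 def {i} use {t}
  B3 def {j,u} use ∅
  B4 def {t,u} use {t,u}

Backward fixpoint:
  B0: in=∅ out={t}
  B1: in={t} out={t}
  B2: in={t} out={t}
  B3: in={t} out={t,u}
  B4: in={t,u} out=∅

Conflict graph:
  c — {t,z}
  i — {t}
  j — {t,u}
  t — {c,i,j,u,z}
  u — {j,t}
  z — {c,t}

Chromatic number:
  lower bound: {c,t,z} mutually conflict ⇒ χ ≥ 3
  assign c→r1 i→r1 j→r1 t→r0 u→r2 z→r2 — no edge inside a register ⇒ χ ≤ 3
  χ = 3

Answer: 3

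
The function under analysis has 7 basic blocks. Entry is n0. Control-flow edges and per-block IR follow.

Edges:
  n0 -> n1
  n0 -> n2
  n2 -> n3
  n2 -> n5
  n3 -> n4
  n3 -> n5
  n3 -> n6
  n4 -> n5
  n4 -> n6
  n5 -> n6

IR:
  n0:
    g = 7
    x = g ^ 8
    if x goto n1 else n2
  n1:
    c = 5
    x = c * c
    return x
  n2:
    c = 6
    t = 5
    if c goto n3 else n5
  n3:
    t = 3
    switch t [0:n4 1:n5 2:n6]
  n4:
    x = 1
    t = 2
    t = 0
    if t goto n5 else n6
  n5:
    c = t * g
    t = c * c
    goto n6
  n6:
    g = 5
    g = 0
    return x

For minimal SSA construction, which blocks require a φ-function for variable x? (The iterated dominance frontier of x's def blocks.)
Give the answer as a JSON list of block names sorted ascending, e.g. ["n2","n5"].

Answer: ["n5", "n6"]

Analysis:
idom tree: n1←n0 n2←n0 n3←n2 n4←n3 n5←n2 n6←n2
Dom at joins:
  n5: preds {n2,n3,n4}: {n0,n2} ∩ {n0,n2,n3} ∩ {n0,n2,n3,n4} = {n0,n2}; idom=n2
  n6: preds {n3,n4,n5}: {n0,n2,n3} ∩ {n0,n2,n3,n4} ∩ {n0,n2,n5} = {n0,n2}; idom=n2

DF walk-up:
  n5←n2: walk · to n2
  n5←n3: walk n3 to n2
  n5←n4: walk n4→n3 to n2
  n6←n3: walk n3 to n2
  n6←n4: walk n4→n3 to n2
  n6←n5: walk n5 to n2
  n0: DF=∅
  n1: DF=∅
  n2: DF=∅
  n3: DF={n5,n6}
  n4: DF={n5,n6}
  n5: DF={n6}
  n6: DF=∅

φ for x: defs {n0,n1,n4}
  DF⁺ = {n5,n6}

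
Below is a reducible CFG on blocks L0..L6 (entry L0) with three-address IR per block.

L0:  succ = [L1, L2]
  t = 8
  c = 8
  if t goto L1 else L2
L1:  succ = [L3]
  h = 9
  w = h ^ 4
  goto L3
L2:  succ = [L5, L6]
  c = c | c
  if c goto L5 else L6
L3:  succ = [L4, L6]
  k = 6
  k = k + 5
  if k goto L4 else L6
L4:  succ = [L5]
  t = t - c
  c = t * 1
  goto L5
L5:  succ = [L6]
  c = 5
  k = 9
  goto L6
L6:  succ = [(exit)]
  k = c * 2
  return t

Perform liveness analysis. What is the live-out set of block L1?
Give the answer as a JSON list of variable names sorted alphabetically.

def/use:
  L0: {c,t} / ∅
  L1: {h,w} / ∅
  L2: {c} / {c}
  L3: {k} / ∅
  L4: {c,t} / {c,t}
  L5: {c,k} / ∅
  L6: {k} / {c,t}

Backward fixpoint:
  L0 li=∅ lo={c,t}
  L1 li={c,t} lo={c,t}
  L2 li={c,t} lo={c,t}
  L3 li={c,t} lo={c,t}
  L4 li={c,t} lo={t}
  L5 li={t} lo={c,t}
  L6 li={c,t} lo=∅

live-out(L1) = ["c", "t"]

Answer: ["c", "t"]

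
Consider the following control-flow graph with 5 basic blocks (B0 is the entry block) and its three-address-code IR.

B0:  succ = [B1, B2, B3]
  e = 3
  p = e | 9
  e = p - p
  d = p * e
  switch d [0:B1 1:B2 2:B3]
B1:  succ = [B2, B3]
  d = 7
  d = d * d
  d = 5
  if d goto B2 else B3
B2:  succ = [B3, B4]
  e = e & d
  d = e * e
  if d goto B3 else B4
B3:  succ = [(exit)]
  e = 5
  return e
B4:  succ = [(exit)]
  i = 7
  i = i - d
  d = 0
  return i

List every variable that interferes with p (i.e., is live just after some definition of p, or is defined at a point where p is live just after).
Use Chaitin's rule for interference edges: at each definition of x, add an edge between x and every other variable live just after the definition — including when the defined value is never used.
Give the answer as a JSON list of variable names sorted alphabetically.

def/use:
  B0 def {d,e,p} use ∅
  B1 def {d} use ∅
  B2 def {d,e} use {d,e}
  B3 def {e} use ∅
  B4 def {d,i} use {d}

Liveness:
  B0: in=∅ out={d,e}
  B1: in={e} out={d,e}
  B2: in={d,e} out={d}
  B3: in=∅ out=∅
  B4: in={d} out=∅

Interference:
  d: {e,i}
  e: {d,p}
  i: {d}
  p: {e}

N(p) = ["e"]

Answer: ["e"]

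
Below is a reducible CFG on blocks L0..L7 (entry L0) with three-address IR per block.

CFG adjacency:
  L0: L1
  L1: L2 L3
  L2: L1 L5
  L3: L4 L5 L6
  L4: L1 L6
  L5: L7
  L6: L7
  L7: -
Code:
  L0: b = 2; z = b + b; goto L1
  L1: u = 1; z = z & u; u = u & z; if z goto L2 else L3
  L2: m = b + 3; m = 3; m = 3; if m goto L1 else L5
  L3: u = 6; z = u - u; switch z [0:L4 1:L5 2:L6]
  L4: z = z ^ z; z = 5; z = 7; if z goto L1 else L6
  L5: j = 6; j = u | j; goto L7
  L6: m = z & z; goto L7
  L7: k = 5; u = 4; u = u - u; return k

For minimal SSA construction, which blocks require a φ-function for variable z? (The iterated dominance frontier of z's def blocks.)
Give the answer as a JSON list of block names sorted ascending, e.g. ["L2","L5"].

Answer: ["L1", "L5", "L6", "L7"]

Derivation:
idom tree: L1←L0 L2←L1 L3←L1 L4←L3 L5←L1 L6←L3 L7←L1
Join-block Dom:
  L1: preds {L0,L2,L4}: {L0} ∩ {L0,L1,L2} ∩ {L0,L1,L3,L4} = {L0}; idom=L0
  L5: preds {L2,L3}: {L0,L1,L2} ∩ {L0,L1,L3} = {L0,L1}; idom=L1
  L6: preds {L3,L4}: {L0,L1,L3} ∩ {L0,L1,L3,L4} = {L0,L1,L3}; idom=L3
  L7: preds {L5,L6}: {L0,L1,L5} ∩ {L0,L1,L3,L6} = {L0,L1}; idom=L1

Frontier:
  join L1 pred L0: · stop@L0
  join L1 pred L2: L2→L1 stop@L0
  join L1 pred L4: L4→L3→L1 stop@L0
  join L5 pred L2: L2 stop@L1
  join L5 pred L3: L3 stop@L1
  join L6 pred L3: · stop@L3
  join L6 pred L4: L4 stop@L3
  join L7 pred L5: L5 stop@L1
  join L7 pred L6: L6→L3 stop@L1
  L0: DF=∅
  L1: DF={L1}
  L2: DF={L1,L5}
  L3: DF={L1,L5,L7}
  L4: DF={L1,L6}
  L5: DF={L7}
  L6: DF={L7}
  L7: DF=∅

φ for z: defs {L0,L1,L3,L4}
  DF⁺ = {L1,L5,L6,L7}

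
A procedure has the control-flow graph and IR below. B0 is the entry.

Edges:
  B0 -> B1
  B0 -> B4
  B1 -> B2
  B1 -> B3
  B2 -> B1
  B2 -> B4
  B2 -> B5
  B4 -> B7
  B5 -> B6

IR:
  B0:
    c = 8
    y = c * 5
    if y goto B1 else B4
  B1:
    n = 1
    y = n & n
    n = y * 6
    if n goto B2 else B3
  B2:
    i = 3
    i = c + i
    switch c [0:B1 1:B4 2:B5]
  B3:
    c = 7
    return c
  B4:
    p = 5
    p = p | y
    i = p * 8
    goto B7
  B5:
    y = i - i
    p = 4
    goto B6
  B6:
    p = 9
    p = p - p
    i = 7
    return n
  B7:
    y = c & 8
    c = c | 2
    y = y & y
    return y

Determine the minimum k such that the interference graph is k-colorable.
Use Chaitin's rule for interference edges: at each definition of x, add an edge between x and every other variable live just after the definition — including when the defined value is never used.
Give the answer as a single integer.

Answer: 4

Derivation:
Per-block:
  B0: def={c,y} ue=∅
  B1: def={n,y} ue=∅
  B2: def={i} ue={c}
  B3: def={c} ue=∅
  B4: def={i,p} ue={y}
  B5: def={p,y} ue={i}
  B6: def={i,p} ue={n}
  B7: def={c,y} ue={c}

Backward fixpoint:
  live B0: ∅→{c,y}
  live B1: {c}→{c,n,y}
  live B2: {c,n,y}→{c,i,n,y}
  live B3: ∅→∅
  live B4: {c,y}→{c}
  live B5: {i,n}→{n}
  live B6: {n}→∅
  live B7: {c}→∅

Interference:
  c — {i,n,p,y}
  i — {c,n,y}
  n — {c,i,p,y}
  p — {c,n,y}
  y — {c,i,n,p}

Colouring:
  lower bound: {c,i,n,y} mutually conflict ⇒ χ ≥ 4
  assign c→r0 i→r3 n→r1 p→r3 y→r2 — no edge inside a register ⇒ χ ≤ 4
  χ = 4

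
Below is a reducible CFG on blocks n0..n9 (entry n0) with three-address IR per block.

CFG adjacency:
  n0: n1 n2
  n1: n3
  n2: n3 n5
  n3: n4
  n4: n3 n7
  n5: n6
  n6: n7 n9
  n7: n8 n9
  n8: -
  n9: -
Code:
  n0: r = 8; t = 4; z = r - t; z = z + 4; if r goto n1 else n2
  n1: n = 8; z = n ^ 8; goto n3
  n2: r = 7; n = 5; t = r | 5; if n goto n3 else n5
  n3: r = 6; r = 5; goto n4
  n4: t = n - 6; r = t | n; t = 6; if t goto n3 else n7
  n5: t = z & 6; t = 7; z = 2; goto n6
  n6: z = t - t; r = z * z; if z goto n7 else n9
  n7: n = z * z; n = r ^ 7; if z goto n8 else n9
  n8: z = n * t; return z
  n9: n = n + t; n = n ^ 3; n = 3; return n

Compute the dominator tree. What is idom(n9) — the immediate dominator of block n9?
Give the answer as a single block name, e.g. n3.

idom tree: n1←n0 n2←n0 n3←n0 n4←n3 n5←n2 n6←n5 n7←n0 n8←n7 n9←n0
Join-block Dom:
  n3: preds {n1,n2,n4}: {n0,n1} ∩ {n0,n2} ∩ {n0,n3,n4} = {n0}; idom=n0
  n7: preds {n4,n6}: {n0,n3,n4} ∩ {n0,n2,n5,n6} = {n0}; idom=n0
  n9: preds {n6,n7}: {n0,n2,n5,n6} ∩ {n0,n7} = {n0}; idom=n0

idom(n9) = n0

Answer: n0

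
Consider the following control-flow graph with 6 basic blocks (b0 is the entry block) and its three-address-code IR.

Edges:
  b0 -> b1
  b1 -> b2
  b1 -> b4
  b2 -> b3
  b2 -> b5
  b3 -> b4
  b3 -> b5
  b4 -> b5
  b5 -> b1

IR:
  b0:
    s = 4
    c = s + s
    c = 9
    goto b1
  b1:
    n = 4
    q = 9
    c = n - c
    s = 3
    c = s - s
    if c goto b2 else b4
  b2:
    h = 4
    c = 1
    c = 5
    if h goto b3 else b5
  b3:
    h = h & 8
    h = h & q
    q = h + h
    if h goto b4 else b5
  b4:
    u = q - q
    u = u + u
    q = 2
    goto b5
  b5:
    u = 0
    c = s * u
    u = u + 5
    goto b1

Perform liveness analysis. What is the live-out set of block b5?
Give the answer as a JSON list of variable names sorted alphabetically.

def/use:
  b0: def={c,s} ue=∅
  b1: def={c,n,q,s} ue={c}
  b2: def={c,h} ue=∅
  b3: def={h,q} ue={h,q}
  b4: def={q,u} ue={q}
  b5: def={c,u} ue={s}

Liveness:
  b0 li=∅ lo={c}
  b1 li={c} lo={q,s}
  b2 li={q,s} lo={h,q,s}
  b3 li={h,q,s} lo={q,s}
  b4 li={q,s} lo={s}
  b5 li={s} lo={c}

live-out(b5) = ["c"]

Answer: ["c"]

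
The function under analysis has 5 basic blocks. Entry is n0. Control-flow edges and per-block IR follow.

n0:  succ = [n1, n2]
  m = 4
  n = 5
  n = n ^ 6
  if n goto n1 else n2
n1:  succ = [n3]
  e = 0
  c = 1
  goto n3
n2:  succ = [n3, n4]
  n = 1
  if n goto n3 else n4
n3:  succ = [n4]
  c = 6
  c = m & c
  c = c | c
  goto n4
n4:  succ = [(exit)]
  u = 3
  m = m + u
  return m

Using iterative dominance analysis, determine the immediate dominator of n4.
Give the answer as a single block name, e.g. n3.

idom tree: n1←n0 n2←n0 n3←n0 n4←n0
Dom at joins:
  n3: preds {n1,n2}: {n0,n1} ∩ {n0,n2} = {n0}; idom=n0
  n4: preds {n2,n3}: {n0,n2} ∩ {n0,n3} = {n0}; idom=n0

idom(n4) = n0

Answer: n0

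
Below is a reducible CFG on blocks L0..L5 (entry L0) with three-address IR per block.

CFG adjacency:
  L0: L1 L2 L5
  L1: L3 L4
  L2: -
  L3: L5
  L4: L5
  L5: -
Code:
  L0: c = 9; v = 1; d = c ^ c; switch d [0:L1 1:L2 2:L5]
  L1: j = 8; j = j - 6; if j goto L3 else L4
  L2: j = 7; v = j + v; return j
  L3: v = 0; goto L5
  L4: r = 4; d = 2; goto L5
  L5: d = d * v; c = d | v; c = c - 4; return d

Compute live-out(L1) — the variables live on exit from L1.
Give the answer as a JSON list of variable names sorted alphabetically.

def/use:
  L0 def {c,d,v} use ∅
  L1 def {j} use ∅
  L2 def {j,v} use {v}
  L3 def {v} use ∅
  L4 def {d,r} use ∅
  L5 def {c,d} use {d,v}

Backward fixpoint:
  L0: in=∅ out={d,v}
  L1: in={d,v} out={d,v}
  L2: in={v} out=∅
  L3: in={d} out={d,v}
  L4: in={v} out={d,v}
  L5: in={d,v} out=∅

live-out(L1) = ["d", "v"]

Answer: ["d", "v"]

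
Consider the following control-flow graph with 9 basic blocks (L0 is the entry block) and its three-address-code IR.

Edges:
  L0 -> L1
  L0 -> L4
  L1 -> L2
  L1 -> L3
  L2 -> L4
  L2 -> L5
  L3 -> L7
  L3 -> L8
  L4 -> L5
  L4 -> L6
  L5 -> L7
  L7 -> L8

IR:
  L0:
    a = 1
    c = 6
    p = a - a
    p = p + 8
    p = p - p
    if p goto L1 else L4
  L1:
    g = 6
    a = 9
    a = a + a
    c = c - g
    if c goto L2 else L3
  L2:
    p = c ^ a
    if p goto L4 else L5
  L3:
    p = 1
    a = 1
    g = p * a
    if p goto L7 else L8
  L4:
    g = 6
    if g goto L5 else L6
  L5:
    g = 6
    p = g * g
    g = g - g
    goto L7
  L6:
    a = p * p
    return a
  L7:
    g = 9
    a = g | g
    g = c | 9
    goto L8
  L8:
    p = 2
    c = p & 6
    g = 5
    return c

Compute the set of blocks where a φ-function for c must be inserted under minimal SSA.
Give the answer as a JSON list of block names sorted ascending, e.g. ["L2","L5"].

idom tree: L1←L0 L2←L1 L3←L1 L4←L0 L5←L0 L6←L4 L7←L0 L8←L0
Dom∩ at merges:
  L4: preds {L0,L2}: {L0} ∩ {L0,L1,L2} = {L0}; idom=L0
  L5: preds {L2,L4}: {L0,L1,L2} ∩ {L0,L4} = {L0}; idom=L0
  L7: preds {L3,L5}: {L0,L1,L3} ∩ {L0,L5} = {L0}; idom=L0
  L8: preds {L3,L7}: {L0,L1,L3} ∩ {L0,L7} = {L0}; idom=L0

DF walk-up:
  L4←L0: walk · to L0
  L4←L2: walk L2→L1 to L0
  L5←L2: walk L2→L1 to L0
  L5←L4: walk L4 to L0
  L7←L3: walk L3→L1 to L0
  L7←L5: walk L5 to L0
  L8←L3: walk L3→L1 to L0
  L8←L7: walk L7 to L0
  L0 → ∅
  L1 → {L4,L5,L7,L8}
  L2 → {L4,L5}
  L3 → {L7,L8}
  L4 → {L5}
  L5 → {L7}
  L6 → ∅
  L7 → {L8}
  L8 → ∅

φ for c: defs {L0,L1,L8}
  DF⁺ = {L4,L5,L7,L8}

Answer: ["L4", "L5", "L7", "L8"]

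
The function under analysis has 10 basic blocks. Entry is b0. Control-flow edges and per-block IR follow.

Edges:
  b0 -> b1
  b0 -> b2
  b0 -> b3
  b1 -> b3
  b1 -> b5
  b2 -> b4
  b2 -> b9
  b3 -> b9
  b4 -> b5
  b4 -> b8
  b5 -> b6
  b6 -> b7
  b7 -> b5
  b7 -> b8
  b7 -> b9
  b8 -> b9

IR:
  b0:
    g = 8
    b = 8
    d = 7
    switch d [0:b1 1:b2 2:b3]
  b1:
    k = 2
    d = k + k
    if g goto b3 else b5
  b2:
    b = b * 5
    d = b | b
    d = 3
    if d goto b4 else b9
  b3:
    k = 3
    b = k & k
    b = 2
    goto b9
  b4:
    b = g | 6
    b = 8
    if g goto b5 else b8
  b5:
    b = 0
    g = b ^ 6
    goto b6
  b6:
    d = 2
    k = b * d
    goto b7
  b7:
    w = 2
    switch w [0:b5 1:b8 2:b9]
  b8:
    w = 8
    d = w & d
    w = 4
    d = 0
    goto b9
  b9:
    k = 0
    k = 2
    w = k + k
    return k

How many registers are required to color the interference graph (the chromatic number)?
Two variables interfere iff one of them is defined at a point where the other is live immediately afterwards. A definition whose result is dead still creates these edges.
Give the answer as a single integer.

def/use:
  b0 def {b,d,g} use ∅
  b1 def {d,k} use {g}
  b2 def {b,d} use {b}
  b3 def {b,k} use ∅
  b4 def {b} use {g}
  b5 def {b,g} use ∅
  b6 def {d,k} use {b}
  b7 def {w} use ∅
  b8 def {d,w} use {d}
  b9 def {k,w} use ∅

Live sets:
  b0: in=∅ out={b,g}
  b1: in={g} out=∅
  b2: in={b,g} out={d,g}
  b3: in=∅ out=∅
  b4: in={d,g} out={d}
  b5: in=∅ out={b}
  b6: in={b} out={d}
  b7: in={d} out={d}
  b8: in={d} out=∅
  b9: in=∅ out=∅

Interfere edges:
  b — {d,g}
  d — {b,g,k,w}
  g — {b,d,k}
  k — {d,g,w}
  w — {d,k}

Registers:
  clique {b,d,g} ⇒ need ≥ 3
  assign b→r2 d→r0 g→r1 k→r2 w→r1 — no edge inside a register ⇒ χ ≤ 3
  χ = 3

Answer: 3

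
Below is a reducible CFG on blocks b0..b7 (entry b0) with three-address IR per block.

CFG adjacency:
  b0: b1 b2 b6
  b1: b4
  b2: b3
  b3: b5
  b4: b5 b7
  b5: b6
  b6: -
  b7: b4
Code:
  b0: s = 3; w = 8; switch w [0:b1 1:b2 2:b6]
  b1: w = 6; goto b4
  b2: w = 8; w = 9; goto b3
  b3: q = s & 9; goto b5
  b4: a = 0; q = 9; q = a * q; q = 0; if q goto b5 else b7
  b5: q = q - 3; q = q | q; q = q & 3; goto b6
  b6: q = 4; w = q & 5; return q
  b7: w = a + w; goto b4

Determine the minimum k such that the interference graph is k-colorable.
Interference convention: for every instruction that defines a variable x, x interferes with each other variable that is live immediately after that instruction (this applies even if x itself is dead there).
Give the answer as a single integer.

Answer: 3

Analysis:
Per-block:
  b0: {s,w} / ∅
  b1: {w} / ∅
  b2: {w} / ∅
  b3: {q} / {s}
  b4: {a,q} / ∅
  b5: {q} / {q}
  b6: {q,w} / ∅
  b7: {w} / {a,w}

Liveness:
  b0 li=∅ lo={s}
  b1 li=∅ lo={w}
  b2 li={s} lo={s}
  b3 li={s} lo={q}
  b4 li={w} lo={a,q,w}
  b5 li={q} lo=∅
  b6 li=∅ lo=∅
  b7 li={a,w} lo={w}

Interference:
  a↔{q,w}
  q↔{a,w}
  s↔{w}
  w↔{a,q,s}

Colouring:
  clique {a,q,w} ⇒ need ≥ 3
  3-colouring: r0={w}  r1={a,s}  r2={q}
  χ = 3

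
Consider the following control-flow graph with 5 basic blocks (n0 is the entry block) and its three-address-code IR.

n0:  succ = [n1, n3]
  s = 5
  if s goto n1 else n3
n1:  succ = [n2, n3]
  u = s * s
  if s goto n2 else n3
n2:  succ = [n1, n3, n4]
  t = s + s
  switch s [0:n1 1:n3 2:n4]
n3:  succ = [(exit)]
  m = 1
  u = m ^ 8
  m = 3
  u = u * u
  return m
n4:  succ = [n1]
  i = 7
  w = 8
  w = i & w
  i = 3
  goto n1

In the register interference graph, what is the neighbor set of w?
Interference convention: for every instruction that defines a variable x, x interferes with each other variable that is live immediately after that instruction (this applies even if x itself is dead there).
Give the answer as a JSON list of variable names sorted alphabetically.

Answer: ["i", "s"]

Working:
def/use:
  n0: {s} / ∅
  n1: {u} / {s}
  n2: {t} / {s}
  n3: {m,u} / ∅
  n4: {i,w} / ∅

Live sets:
  n0: in=∅ out={s}
  n1: in={s} out={s}
  n2: in={s} out={s}
  n3: in=∅ out=∅
  n4: in={s} out={s}

Interference:
  i: {s,w}
  m: {u}
  s: {i,t,u,w}
  t: {s}
  u: {m,s}
  w: {i,s}

N(w) = ["i", "s"]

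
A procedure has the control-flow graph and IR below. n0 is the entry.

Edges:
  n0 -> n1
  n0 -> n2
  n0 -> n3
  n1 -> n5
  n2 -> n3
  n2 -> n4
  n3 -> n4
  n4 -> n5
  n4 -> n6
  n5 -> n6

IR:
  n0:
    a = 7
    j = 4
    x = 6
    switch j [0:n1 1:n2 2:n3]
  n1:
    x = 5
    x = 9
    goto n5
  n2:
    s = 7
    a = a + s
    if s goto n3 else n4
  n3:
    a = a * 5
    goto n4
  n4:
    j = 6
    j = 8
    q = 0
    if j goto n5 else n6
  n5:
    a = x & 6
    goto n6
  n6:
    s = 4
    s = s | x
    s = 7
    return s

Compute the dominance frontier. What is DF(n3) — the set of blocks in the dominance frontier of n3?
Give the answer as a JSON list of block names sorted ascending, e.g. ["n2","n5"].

Answer: ["n4"]

Derivation:
idom tree: n1←n0 n2←n0 n3←n0 n4←n0 n5←n0 n6←n0
Dom at joins:
  n3: preds {n0,n2}: {n0} ∩ {n0,n2} = {n0}; idom=n0
  n4: preds {n2,n3}: {n0,n2} ∩ {n0,n3} = {n0}; idom=n0
  n5: preds {n1,n4}: {n0,n1} ∩ {n0,n4} = {n0}; idom=n0
  n6: preds {n4,n5}: {n0,n4} ∩ {n0,n5} = {n0}; idom=n0

DF derivation:
  join n3 pred n0: · stop@n0
  join n3 pred n2: n2 stop@n0
  join n4 pred n2: n2 stop@n0
  join n4 pred n3: n3 stop@n0
  join n5 pred n1: n1 stop@n0
  join n5 pred n4: n4 stop@n0
  join n6 pred n4: n4 stop@n0
  join n6 pred n5: n5 stop@n0
  n0 → ∅
  n1 → {n5}
  n2 → {n3,n4}
  n3 → {n4}
  n4 → {n5,n6}
  n5 → {n6}
  n6 → ∅

DF(n3) = ["n4"]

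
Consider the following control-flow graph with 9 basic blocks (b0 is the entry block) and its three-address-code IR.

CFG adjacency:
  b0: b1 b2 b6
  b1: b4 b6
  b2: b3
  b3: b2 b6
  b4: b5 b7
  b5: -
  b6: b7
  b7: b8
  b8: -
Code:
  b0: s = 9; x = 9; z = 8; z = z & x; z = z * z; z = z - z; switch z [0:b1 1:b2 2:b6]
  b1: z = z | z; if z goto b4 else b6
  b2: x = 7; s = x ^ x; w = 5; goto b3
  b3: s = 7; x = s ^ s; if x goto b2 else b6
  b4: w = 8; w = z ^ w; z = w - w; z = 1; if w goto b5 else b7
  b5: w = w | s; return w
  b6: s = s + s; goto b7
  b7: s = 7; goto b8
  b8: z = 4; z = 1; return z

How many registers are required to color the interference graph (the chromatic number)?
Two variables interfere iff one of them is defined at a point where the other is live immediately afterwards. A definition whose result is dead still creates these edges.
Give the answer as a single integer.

Per-block:
  b0: {s,x,z} / ∅
  b1: {z} / {z}
  b2: {s,w,x} / ∅
  b3: {s,x} / ∅
  b4: {w,z} / {z}
  b5: {w} / {s,w}
  b6: {s} / {s}
  b7: {s} / ∅
  b8: {z} / ∅

Live sets:
  b0 li=∅ lo={s,z}
  b1 li={s,z} lo={s,z}
  b2 li=∅ lo=∅
  b3 li=∅ lo={s}
  b4 li={s,z} lo={s,w}
  b5 li={s,w} lo=∅
  b6 li={s} lo=∅
  b7 li=∅ lo=∅
  b8 li=∅ lo=∅

Interfere edges:
  s: {w,x,z}
  w: {s,z}
  x: {s,z}
  z: {s,w,x}

Registers:
  lower bound: {s,w,z} mutually conflict ⇒ χ ≥ 3
  3-colouring: c0={s}  c1={z}  c2={w,x}
  χ = 3

Answer: 3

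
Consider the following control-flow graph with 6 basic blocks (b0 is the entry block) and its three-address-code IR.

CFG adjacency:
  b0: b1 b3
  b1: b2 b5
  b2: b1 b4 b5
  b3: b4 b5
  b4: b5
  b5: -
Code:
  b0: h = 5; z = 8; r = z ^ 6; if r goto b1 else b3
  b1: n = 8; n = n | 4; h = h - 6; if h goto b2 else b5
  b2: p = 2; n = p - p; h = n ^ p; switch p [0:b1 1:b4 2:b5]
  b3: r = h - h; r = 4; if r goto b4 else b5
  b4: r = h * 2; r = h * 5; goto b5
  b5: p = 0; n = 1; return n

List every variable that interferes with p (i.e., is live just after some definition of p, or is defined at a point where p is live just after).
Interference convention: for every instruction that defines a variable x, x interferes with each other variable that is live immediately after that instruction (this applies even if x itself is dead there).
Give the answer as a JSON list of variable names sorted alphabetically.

Answer: ["h", "n"]

Working:
Block summaries:
  b0: {h,r,z} / ∅
  b1: {h,n} / {h}
  b2: {h,n,p} / ∅
  b3: {r} / {h}
  b4: {r} / {h}
  b5: {n,p} / ∅

Backward fixpoint:
  b0 li=∅ lo={h}
  b1 li={h} lo=∅
  b2 li=∅ lo={h}
  b3 li={h} lo={h}
  b4 li={h} lo=∅
  b5 li=∅ lo=∅

Interfere edges:
  h↔{n,p,r,z}
  n↔{h,p}
  p↔{h,n}
  r↔{h}
  z↔{h}

N(p) = ["h", "n"]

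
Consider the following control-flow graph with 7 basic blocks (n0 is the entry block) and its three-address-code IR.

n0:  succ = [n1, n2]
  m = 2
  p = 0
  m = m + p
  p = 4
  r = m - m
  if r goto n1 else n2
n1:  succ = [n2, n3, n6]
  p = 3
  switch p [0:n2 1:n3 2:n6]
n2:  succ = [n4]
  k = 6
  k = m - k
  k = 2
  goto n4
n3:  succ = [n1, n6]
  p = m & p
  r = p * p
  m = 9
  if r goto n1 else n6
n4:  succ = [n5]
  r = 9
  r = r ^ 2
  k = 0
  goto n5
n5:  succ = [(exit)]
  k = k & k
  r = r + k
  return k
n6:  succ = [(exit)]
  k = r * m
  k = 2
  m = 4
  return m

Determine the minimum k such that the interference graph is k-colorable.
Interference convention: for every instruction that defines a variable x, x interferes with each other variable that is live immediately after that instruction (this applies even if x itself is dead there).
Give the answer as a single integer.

Per-block:
  n0 def {m,p,r} use ∅
  n1 def {p} use ∅
  n2 def {k} use {m}
  n3 def {m,p,r} use {m,p}
  n4 def {k,r} use ∅
  n5 def {k,r} use {k,r}
  n6 def {k,m} use {m,r}

Live sets:
  n0 li=∅ lo={m,r}
  n1 li={m,r} lo={m,p,r}
  n2 li={m} lo=∅
  n3 li={m,p} lo={m,r}
  n4 li=∅ lo={k,r}
  n5 li={k,r} lo=∅
  n6 li={m,r} lo=∅

Interference:
  k↔{m,r}
  m↔{k,p,r}
  p↔{m,r}
  r↔{k,m,p}

Colouring:
  {k,m,r} pairwise interfere (3-clique) ⇒ χ ≥ 3
  3-colouring: c0={m}  c1={r}  c2={k,p}
  χ = 3

Answer: 3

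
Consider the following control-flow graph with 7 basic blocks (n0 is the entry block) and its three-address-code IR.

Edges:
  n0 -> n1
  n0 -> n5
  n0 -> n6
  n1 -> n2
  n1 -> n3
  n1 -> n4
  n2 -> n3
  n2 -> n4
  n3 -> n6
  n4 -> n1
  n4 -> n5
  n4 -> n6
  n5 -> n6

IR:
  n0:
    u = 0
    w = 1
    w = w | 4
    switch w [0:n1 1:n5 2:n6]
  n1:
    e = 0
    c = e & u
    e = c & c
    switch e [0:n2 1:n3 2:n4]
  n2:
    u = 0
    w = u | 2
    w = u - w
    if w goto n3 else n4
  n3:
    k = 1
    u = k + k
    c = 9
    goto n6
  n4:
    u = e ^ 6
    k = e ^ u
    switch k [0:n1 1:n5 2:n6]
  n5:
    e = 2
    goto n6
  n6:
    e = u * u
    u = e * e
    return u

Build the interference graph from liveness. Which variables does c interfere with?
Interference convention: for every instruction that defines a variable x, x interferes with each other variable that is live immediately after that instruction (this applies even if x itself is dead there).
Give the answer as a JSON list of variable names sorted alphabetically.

Answer: ["u"]

Analysis:
Per-block:
  n0: def={u,w} ue=∅
  n1: def={c,e} ue={u}
  n2: def={u,w} ue=∅
  n3: def={c,k,u} ue=∅
  n4: def={k,u} ue={e}
  n5: def={e} ue=∅
  n6: def={e,u} ue={u}

Live sets:
  live n0: ∅→{u}
  live n1: {u}→{e}
  live n2: {e}→{e}
  live n3: ∅→{u}
  live n4: {e}→{u}
  live n5: {u}→{u}
  live n6: {u}→∅

Conflict graph:
  c↔{u}
  e↔{u,w}
  k↔{u}
  u↔{c,e,k,w}
  w↔{e,u}

N(c) = ["u"]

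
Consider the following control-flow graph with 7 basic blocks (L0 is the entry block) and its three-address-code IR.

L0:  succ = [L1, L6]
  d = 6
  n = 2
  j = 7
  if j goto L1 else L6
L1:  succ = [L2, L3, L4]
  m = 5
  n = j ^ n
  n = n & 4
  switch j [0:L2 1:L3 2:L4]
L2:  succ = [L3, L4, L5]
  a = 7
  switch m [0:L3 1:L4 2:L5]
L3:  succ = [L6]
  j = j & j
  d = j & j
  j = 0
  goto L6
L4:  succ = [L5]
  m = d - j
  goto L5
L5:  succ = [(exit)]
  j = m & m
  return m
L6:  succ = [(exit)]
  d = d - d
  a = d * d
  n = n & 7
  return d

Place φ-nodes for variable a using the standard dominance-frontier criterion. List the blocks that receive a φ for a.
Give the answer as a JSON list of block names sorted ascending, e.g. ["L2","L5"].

Answer: ["L3", "L4", "L5", "L6"]

Working:
idom tree: L1←L0 L2←L1 L3←L1 L4←L1 L5←L1 L6←L0
Dom at joins:
  L3: preds {L1,L2}: {L0,L1} ∩ {L0,L1,L2} = {L0,L1}; idom=L1
  L4: preds {L1,L2}: {L0,L1} ∩ {L0,L1,L2} = {L0,L1}; idom=L1
  L5: preds {L2,L4}: {L0,L1,L2} ∩ {L0,L1,L4} = {L0,L1}; idom=L1
  L6: preds {L0,L3}: {L0} ∩ {L0,L1,L3} = {L0}; idom=L0

DF derivation:
  L3←L1: walk · to L1
  L3←L2: walk L2 to L1
  L4←L1: walk · to L1
  L4←L2: walk L2 to L1
  L5←L2: walk L2 to L1
  L5←L4: walk L4 to L1
  L6←L0: walk · to L0
  L6←L3: walk L3→L1 to L0
  L0 → ∅
  L1 → {L6}
  L2 → {L3,L4,L5}
  L3 → {L6}
  L4 → {L5}
  L5 → ∅
  L6 → ∅

φ for a: defs {L2,L6}
  DF⁺ = {L3,L4,L5,L6}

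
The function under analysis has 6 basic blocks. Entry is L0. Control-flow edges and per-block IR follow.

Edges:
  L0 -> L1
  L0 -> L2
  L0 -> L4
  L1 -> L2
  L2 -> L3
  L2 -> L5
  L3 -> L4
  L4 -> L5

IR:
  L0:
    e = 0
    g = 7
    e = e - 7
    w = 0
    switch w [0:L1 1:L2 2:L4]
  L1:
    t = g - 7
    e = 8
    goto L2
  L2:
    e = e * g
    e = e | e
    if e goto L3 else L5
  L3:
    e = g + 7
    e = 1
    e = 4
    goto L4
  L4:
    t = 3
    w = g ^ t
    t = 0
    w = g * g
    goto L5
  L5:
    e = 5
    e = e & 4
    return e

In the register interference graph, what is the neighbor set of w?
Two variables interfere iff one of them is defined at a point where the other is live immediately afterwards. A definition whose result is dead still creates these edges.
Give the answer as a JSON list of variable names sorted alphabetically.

Per-block:
  L0: {e,g,w} / ∅
  L1: {e,t} / {g}
  L2: {e} / {e,g}
  L3: {e} / {g}
  L4: {t,w} / {g}
  L5: {e} / ∅

Liveness:
  L0 li=∅ lo={e,g}
  L1 li={g} lo={e,g}
  L2 li={e,g} lo={g}
  L3 li={g} lo={g}
  L4 li={g} lo=∅
  L5 li=∅ lo=∅

Conflict graph:
  e — {g,w}
  g — {e,t,w}
  t — {g}
  w — {e,g}

N(w) = ["e", "g"]

Answer: ["e", "g"]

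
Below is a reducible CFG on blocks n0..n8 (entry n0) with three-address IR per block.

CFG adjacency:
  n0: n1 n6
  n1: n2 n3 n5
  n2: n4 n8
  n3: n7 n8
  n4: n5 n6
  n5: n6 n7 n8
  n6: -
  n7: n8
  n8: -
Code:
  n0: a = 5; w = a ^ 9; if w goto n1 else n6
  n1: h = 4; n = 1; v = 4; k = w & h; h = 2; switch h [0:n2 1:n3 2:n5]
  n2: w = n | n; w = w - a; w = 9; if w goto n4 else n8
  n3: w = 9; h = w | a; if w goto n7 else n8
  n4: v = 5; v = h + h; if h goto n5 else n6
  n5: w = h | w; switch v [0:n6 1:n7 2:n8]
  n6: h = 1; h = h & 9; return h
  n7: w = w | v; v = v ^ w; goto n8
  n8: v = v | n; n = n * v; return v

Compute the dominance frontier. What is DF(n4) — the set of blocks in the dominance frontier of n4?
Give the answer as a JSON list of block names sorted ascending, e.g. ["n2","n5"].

idom tree: n1←n0 n2←n1 n3←n1 n4←n2 n5←n1 n6←n0 n7←n1 n8←n1
Dom at joins:
  n5: preds {n1,n4}: {n0,n1} ∩ {n0,n1,n2,n4} = {n0,n1}; idom=n1
  n6: preds {n0,n4,n5}: {n0} ∩ {n0,n1,n2,n4} ∩ {n0,n1,n5} = {n0}; idom=n0
  n7: preds {n3,n5}: {n0,n1,n3} ∩ {n0,n1,n5} = {n0,n1}; idom=n1
  n8: preds {n2,n3,n5,n7}: {n0,n1,n2} ∩ {n0,n1,n3} ∩ {n0,n1,n5} ∩ {n0,n1,n7} = {n0,n1}; idom=n1

Frontier:
  n5←n1: walk · to n1
  n5←n4: walk n4→n2 to n1
  n6←n0: walk · to n0
  n6←n4: walk n4→n2→n1 to n0
  n6←n5: walk n5→n1 to n0
  n7←n3: walk n3 to n1
  n7←n5: walk n5 to n1
  n8←n2: walk n2 to n1
  n8←n3: walk n3 to n1
  n8←n5: walk n5 to n1
  n8←n7: walk n7 to n1
  n0: DF=∅
  n1: DF={n6}
  n2: DF={n5,n6,n8}
  n3: DF={n7,n8}
  n4: DF={n5,n6}
  n5: DF={n6,n7,n8}
  n6: DF=∅
  n7: DF={n8}
  n8: DF=∅

DF(n4) = ["n5", "n6"]

Answer: ["n5", "n6"]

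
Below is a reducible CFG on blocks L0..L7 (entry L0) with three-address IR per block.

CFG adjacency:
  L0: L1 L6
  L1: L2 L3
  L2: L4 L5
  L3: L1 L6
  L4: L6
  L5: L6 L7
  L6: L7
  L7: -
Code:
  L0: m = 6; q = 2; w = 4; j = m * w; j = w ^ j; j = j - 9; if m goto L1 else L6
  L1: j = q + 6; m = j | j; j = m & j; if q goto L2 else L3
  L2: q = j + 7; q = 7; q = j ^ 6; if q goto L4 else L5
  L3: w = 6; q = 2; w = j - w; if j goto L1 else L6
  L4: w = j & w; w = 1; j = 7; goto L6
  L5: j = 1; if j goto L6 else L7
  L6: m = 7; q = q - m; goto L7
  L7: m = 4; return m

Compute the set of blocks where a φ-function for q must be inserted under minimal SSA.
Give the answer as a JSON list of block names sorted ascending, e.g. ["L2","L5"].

idom tree: L1←L0 L2←L1 L3←L1 L4←L2 L5←L2 L6←L0 L7←L0
Join-block Dom:
  L1: preds {L0,L3}: {L0} ∩ {L0,L1,L3} = {L0}; idom=L0
  L6: preds {L0,L3,L4,L5}: {L0} ∩ {L0,L1,L3} ∩ {L0,L1,L2,L4} ∩ {L0,L1,L2,L5} = {L0}; idom=L0
  L7: preds {L5,L6}: {L0,L1,L2,L5} ∩ {L0,L6} = {L0}; idom=L0

DF walk-up:
  join L1 pred L0: · stop@L0
  join L1 pred L3: L3→L1 stop@L0
  join L6 pred L0: · stop@L0
  join L6 pred L3: L3→L1 stop@L0
  join L6 pred L4: L4→L2→L1 stop@L0
  join L6 pred L5: L5→L2→L1 stop@L0
  join L7 pred L5: L5→L2→L1 stop@L0
  join L7 pred L6: L6 stop@L0
  DF(L0)=∅
  DF(L1)={L1,L6,L7}
  DF(L2)={L6,L7}
  DF(L3)={L1,L6}
  DF(L4)={L6}
  DF(L5)={L6,L7}
  DF(L6)={L7}
  DF(L7)=∅

φ for q: defs {L0,L2,L3,L6}
  DF⁺ = {L1,L6,L7}

Answer: ["L1", "L6", "L7"]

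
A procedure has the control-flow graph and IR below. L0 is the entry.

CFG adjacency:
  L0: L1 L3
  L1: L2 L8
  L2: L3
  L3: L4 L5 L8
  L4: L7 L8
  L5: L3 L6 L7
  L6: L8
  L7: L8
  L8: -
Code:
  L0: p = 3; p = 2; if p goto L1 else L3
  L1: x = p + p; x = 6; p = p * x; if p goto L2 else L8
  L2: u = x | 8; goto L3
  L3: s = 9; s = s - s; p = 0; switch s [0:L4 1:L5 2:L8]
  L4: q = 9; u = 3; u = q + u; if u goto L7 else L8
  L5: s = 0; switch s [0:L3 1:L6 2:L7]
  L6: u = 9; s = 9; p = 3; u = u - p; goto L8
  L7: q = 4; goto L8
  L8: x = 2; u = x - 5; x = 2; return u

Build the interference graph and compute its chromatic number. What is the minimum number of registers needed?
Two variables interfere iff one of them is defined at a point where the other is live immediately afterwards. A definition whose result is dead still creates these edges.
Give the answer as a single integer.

def/use:
  L0: def={p} ue=∅
  L1: def={p,x} ue={p}
  L2: def={u} ue={x}
  L3: def={p,s} ue=∅
  L4: def={q,u} ue=∅
  L5: def={s} ue=∅
  L6: def={p,s,u} ue=∅
  L7: def={q} ue=∅
  L8: def={u,x} ue=∅

Liveness:
  L0 li=∅ lo={p}
  L1 li={p} lo={x}
  L2 li={x} lo=∅
  L3 li=∅ lo=∅
  L4 li=∅ lo=∅
  L5 li=∅ lo=∅
  L6 li=∅ lo=∅
  L7 li=∅ lo=∅
  L8 li=∅ lo=∅

Conflict graph:
  p — {s,u,x}
  q — {u}
  s — {p,u}
  u — {p,q,s,x}
  x — {p,u}

Chromatic number:
  {p,s,u} pairwise interfere (3-clique) ⇒ χ ≥ 3
  assign p→r1 q→r1 s→r2 u→r0 x→r2 — no edge inside a register ⇒ χ ≤ 3
  χ = 3

Answer: 3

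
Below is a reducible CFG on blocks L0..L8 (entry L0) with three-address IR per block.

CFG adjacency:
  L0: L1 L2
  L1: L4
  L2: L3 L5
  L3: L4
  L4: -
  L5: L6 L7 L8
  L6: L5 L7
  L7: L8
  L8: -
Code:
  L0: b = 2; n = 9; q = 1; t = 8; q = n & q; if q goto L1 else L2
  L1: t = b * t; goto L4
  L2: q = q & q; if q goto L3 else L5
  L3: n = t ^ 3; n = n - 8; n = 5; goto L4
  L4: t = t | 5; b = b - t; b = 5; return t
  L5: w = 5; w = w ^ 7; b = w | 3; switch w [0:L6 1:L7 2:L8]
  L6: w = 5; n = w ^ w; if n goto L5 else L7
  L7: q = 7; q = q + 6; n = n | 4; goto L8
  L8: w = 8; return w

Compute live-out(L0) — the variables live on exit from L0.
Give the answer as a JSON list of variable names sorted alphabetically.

Answer: ["b", "n", "q", "t"]

Derivation:
Block summaries:
  L0: {b,n,q,t} / ∅
  L1: {t} / {b,t}
  L2: {q} / {q}
  L3: {n} / {t}
  L4: {b,t} / {b,t}
  L5: {b,w} / ∅
  L6: {n,w} / ∅
  L7: {n,q} / {n}
  L8: {w} / ∅

Liveness:
  L0: in=∅ out={b,n,q,t}
  L1: in={b,t} out={b,t}
  L2: in={b,n,q,t} out={b,n,t}
  L3: in={b,t} out={b,t}
  L4: in={b,t} out=∅
  L5: in={n} out={n}
  L6: in=∅ out={n}
  L7: in={n} out=∅
  L8: in=∅ out=∅

live-out(L0) = ["b", "n", "q", "t"]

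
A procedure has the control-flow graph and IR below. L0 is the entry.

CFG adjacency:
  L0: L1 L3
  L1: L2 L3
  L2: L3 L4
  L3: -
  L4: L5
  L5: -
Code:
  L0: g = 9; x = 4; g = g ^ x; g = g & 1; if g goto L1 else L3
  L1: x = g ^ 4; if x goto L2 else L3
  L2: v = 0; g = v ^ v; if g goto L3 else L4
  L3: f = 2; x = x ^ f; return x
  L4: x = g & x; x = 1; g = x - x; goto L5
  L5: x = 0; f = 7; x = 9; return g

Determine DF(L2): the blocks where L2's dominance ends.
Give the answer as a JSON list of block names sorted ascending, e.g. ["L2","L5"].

Answer: ["L3"]

Analysis:
idom tree: L1←L0 L2←L1 L3←L0 L4←L2 L5←L4
Dom at joins:
  L3: preds {L0,L1,L2}: {L0} ∩ {L0,L1} ∩ {L0,L1,L2} = {L0}; idom=L0

DF derivation:
  L3←L0: walk · to L0
  L3←L1: walk L1 to L0
  L3←L2: walk L2→L1 to L0
  DF(L0)=∅
  DF(L1)={L3}
  DF(L2)={L3}
  DF(L3)=∅
  DF(L4)=∅
  DF(L5)=∅

DF(L2) = ["L3"]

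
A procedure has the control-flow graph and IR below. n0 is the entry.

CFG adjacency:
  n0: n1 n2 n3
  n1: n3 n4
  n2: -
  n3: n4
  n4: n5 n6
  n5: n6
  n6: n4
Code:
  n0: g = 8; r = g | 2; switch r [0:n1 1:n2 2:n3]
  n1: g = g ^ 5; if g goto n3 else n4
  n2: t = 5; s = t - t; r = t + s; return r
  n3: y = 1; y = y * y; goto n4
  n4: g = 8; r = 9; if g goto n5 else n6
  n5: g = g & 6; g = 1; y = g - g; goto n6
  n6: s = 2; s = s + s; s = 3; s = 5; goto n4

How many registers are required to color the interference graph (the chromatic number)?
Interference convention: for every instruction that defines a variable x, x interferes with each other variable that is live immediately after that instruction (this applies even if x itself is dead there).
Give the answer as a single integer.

Answer: 2

Working:
Block summaries:
  n0: {g,r} / ∅
  n1: {g} / {g}
  n2: {r,s,t} / ∅
  n3: {y} / ∅
  n4: {g,r} / ∅
  n5: {g,y} / {g}
  n6: {s} / ∅

Liveness:
  live n0: ∅→{g}
  live n1: {g}→∅
  live n2: ∅→∅
  live n3: ∅→∅
  live n4: ∅→{g}
  live n5: {g}→∅
  live n6: ∅→∅

Interference:
  g: {r}
  r: {g}
  s: {t}
  t: {s}
  y: ∅

Registers:
  {g,r} pairwise interfere (2-clique) ⇒ χ ≥ 2
  assign g→R0 r→R1 s→R0 t→R1 y→R0 — no edge inside a register ⇒ χ ≤ 2
  χ = 2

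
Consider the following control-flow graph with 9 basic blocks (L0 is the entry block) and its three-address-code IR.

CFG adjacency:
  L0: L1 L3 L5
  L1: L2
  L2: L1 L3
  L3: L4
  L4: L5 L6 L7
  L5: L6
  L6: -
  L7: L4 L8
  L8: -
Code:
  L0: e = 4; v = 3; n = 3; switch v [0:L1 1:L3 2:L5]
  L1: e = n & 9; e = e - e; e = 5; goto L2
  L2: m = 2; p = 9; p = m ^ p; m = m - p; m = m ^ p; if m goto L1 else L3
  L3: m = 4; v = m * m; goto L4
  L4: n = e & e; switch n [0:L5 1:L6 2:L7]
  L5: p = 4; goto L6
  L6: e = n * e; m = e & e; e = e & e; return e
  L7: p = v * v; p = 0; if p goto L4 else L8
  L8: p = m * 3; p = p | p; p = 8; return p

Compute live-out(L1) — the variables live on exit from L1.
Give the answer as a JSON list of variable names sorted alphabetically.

Answer: ["e", "n"]

Derivation:
Block summaries:
  L0: def={e,n,v} ue=∅
  L1: def={e} ue={n}
  L2: def={m,p} ue=∅
  L3: def={m,v} ue=∅
  L4: def={n} ue={e}
  L5: def={p} ue=∅
  L6: def={e,m} ue={e,n}
  L7: def={p} ue={v}
  L8: def={p} ue={m}

Liveness:
  L0 li=∅ lo={e,n}
  L1 li={n} lo={e,n}
  L2 li={e,n} lo={e,n}
  L3 li={e} lo={e,m,v}
  L4 li={e,m,v} lo={e,m,n,v}
  L5 li={e,n} lo={e,n}
  L6 li={e,n} lo=∅
  L7 li={e,m,v} lo={e,m,v}
  L8 li={m} lo=∅

live-out(L1) = ["e", "n"]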